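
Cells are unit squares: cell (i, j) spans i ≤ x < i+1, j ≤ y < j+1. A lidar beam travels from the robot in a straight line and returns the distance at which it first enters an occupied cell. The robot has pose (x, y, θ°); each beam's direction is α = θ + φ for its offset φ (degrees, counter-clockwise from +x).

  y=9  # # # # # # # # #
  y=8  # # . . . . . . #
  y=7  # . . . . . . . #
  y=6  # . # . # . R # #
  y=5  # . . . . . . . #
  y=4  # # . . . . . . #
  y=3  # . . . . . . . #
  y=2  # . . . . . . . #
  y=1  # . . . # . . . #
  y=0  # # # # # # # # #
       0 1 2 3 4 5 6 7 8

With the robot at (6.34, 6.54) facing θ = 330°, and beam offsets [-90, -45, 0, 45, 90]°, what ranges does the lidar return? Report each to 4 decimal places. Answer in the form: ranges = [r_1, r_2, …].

beam 1: φ=-90°, α=240°
  d=(-0.5000,-0.8660)  start (6,6)  tX=0.6800 tY=0.6235  stride 1/|dx|=2.0000 1/|dy|=1.1547
    cross y-line → (6,5), t=0.6235
    cross x-line → (5,5), t=0.6800
    cross y-line → (5,4), t=1.7782
    cross x-line → (4,4), t=2.6800
    cross y-line → (4,3), t=2.9329
    cross y-line → (4,2), t=4.0876
    cross x-line → (3,2), t=4.6800
    cross y-line → (3,1), t=5.2423
    cross y-line → (3,0), t=6.3970 (wall)
  → r_1 = 6.3970
beam 2: φ=-45°, α=285°
  d=(0.2588,-0.9659)  start (6,6)  tX=2.5500 tY=0.5590  stride 1/|dx|=3.8637 1/|dy|=1.0353
    cross y-line → (6,5), t=0.5590
    cross y-line → (6,4), t=1.5943
    cross x-line → (7,4), t=2.5500
    cross y-line → (7,3), t=2.6296
    cross y-line → (7,2), t=3.6649
    cross y-line → (7,1), t=4.7002
    cross y-line → (7,0), t=5.7354 (wall)
  → r_2 = 5.7354
beam 3: φ=0°, α=330°
  d=(0.8660,-0.5000)  start (6,6)  tX=0.7621 tY=1.0800  stride 1/|dx|=1.1547 1/|dy|=2.0000
    cross x-line → (7,6), t=0.7621 (wall)
  → r_3 = 0.7621
beam 4: φ=45°, α=15°
  d=(0.9659,0.2588)  start (6,6)  tX=0.6833 tY=1.7773  stride 1/|dx|=1.0353 1/|dy|=3.8637
    cross x-line → (7,6), t=0.6833 (wall)
  → r_4 = 0.6833
beam 5: φ=90°, α=60°
  d=(0.5000,0.8660)  start (6,6)  tX=1.3200 tY=0.5312  stride 1/|dx|=2.0000 1/|dy|=1.1547
    cross y-line → (6,7), t=0.5312
    cross x-line → (7,7), t=1.3200
    cross y-line → (7,8), t=1.6859
    cross y-line → (7,9), t=2.8406 (wall)
  → r_5 = 2.8406

ranges = [6.3970, 5.7354, 0.7621, 0.6833, 2.8406]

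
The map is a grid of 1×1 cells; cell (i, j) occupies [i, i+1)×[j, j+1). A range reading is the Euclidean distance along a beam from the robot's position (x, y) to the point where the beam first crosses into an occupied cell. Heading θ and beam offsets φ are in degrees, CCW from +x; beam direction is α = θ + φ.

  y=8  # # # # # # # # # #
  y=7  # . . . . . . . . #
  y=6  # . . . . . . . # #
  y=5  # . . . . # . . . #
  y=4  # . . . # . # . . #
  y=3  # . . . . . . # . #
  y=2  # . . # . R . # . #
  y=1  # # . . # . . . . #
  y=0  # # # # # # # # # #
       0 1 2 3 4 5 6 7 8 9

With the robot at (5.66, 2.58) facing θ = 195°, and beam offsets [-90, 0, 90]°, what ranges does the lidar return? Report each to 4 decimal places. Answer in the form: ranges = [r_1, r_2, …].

ranges = [2.5054, 1.7186, 1.6357]

beam 1: φ=-90°, α=105°
  direction (-0.2588, 0.9659); cell (5,2); t to first gridline: x 2.5500, y 0.4348 (then +3.8637 / +1.0353)
    (5,3) via y @ 0.4348
    (5,4) via y @ 1.4701
    (5,5) via y @ 2.5054  # hit
  → r_1 = 2.5054
beam 2: φ=0°, α=195°
  direction (-0.9659, -0.2588); cell (5,2); t to first gridline: x 0.6833, y 2.2409 (then +1.0353 / +3.8637)
    (4,2) via x @ 0.6833
    (3,2) via x @ 1.7186  # hit
  → r_2 = 1.7186
beam 3: φ=90°, α=285°
  direction (0.2588, -0.9659); cell (5,2); t to first gridline: x 1.3137, y 0.6005 (then +3.8637 / +1.0353)
    (5,1) via y @ 0.6005
    (6,1) via x @ 1.3137
    (6,0) via y @ 1.6357  # hit
  → r_3 = 1.6357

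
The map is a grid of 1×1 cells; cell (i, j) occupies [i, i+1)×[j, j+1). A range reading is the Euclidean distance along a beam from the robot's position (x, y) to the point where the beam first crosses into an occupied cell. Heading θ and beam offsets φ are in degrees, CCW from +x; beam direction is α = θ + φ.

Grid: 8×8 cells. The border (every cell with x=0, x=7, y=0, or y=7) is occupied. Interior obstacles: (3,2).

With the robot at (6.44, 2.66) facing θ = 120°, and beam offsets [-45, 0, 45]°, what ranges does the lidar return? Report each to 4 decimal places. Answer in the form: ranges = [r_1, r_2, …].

ranges = [2.1637, 5.0114, 5.6319]

beam 1: φ=-45°, α=75°
  direction (0.2588, 0.9659); cell (6,2); t to first gridline: x 2.1637, y 0.3520 (then +3.8637 / +1.0353)
    (6,3) via y @ 0.3520
    (6,4) via y @ 1.3873
    (7,4) via x @ 2.1637  # hit
  → r_1 = 2.1637
beam 2: φ=0°, α=120°
  direction (-0.5000, 0.8660); cell (6,2); t to first gridline: x 0.8800, y 0.3926 (then +2.0000 / +1.1547)
    (6,3) via y @ 0.3926
    (5,3) via x @ 0.8800
    (5,4) via y @ 1.5473
    (5,5) via y @ 2.7020
    (4,5) via x @ 2.8800
    (4,6) via y @ 3.8567
    (3,6) via x @ 4.8800
    (3,7) via y @ 5.0114  # hit
  → r_2 = 5.0114
beam 3: φ=45°, α=165°
  direction (-0.9659, 0.2588); cell (6,2); t to first gridline: x 0.4555, y 1.3137 (then +1.0353 / +3.8637)
    (5,2) via x @ 0.4555
    (5,3) via y @ 1.3137
    (4,3) via x @ 1.4908
    (3,3) via x @ 2.5261
    (2,3) via x @ 3.5614
    (1,3) via x @ 4.5966
    (1,4) via y @ 5.1774
    (0,4) via x @ 5.6319  # hit
  → r_3 = 5.6319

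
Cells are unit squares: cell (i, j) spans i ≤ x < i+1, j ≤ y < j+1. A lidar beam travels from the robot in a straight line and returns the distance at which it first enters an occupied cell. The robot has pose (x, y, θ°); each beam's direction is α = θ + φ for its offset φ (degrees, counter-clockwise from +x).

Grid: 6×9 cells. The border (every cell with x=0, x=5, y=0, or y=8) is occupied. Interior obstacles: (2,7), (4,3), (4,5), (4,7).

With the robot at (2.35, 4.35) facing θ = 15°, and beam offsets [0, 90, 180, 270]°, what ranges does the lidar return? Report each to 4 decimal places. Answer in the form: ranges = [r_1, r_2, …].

beam 1: φ=0°, α=15°
  direction (0.9659, 0.2588); cell (2,4); t to first gridline: x 0.6729, y 2.5114 (then +1.0353 / +3.8637)
    (3,4) via x @ 0.6729
    (4,4) via x @ 1.7082
    (4,5) via y @ 2.5114  # hit
  → r_1 = 2.5114
beam 2: φ=90°, α=105°
  direction (-0.2588, 0.9659); cell (2,4); t to first gridline: x 1.3523, y 0.6729 (then +3.8637 / +1.0353)
    (2,5) via y @ 0.6729
    (1,5) via x @ 1.3523
    (1,6) via y @ 1.7082
    (1,7) via y @ 2.7435
    (1,8) via y @ 3.7788  # hit
  → r_2 = 3.7788
beam 3: φ=180°, α=195°
  direction (-0.9659, -0.2588); cell (2,4); t to first gridline: x 0.3623, y 1.3523 (then +1.0353 / +3.8637)
    (1,4) via x @ 0.3623
    (1,3) via y @ 1.3523
    (0,3) via x @ 1.3976  # hit
  → r_3 = 1.3976
beam 4: φ=270°, α=285°
  direction (0.2588, -0.9659); cell (2,4); t to first gridline: x 2.5114, y 0.3623 (then +3.8637 / +1.0353)
    (2,3) via y @ 0.3623
    (2,2) via y @ 1.3976
    (2,1) via y @ 2.4329
    (3,1) via x @ 2.5114
    (3,0) via y @ 3.4682  # hit
  → r_4 = 3.4682

ranges = [2.5114, 3.7788, 1.3976, 3.4682]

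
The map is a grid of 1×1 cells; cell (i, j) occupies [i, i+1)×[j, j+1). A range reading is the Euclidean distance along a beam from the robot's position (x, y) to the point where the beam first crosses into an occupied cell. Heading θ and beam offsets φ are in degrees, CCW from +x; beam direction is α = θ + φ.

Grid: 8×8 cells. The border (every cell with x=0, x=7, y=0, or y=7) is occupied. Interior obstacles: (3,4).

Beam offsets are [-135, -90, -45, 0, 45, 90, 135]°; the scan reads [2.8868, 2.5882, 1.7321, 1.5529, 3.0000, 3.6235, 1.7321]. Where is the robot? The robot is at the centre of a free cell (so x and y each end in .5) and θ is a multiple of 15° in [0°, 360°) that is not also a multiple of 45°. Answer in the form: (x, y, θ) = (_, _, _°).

The pose lattice has 35·16 = 560 candidates. Test each by forward raycasting.
  (6.5, 4.5, 255°): beam 2 = 5.6940 ≠ 2.5882 ✗
  (1.5, 3.5, 150°): beam 1 = 1.9319 ≠ 2.8868 ✗
  (1.5, 2.5, 15°): beam 1 = 1.0000 ≠ 2.8868 ✗
  …
  (5.5, 3.5, 15°): r_1=2.8868, r_2=2.5882, r_3=1.7321, r_4=1.5529, r_5=3.0000, r_6=3.6235, r_7=1.7321 — all match ✓
No second candidate reproduces the full scan.

(x, y, θ) = (5.5, 3.5, 15°)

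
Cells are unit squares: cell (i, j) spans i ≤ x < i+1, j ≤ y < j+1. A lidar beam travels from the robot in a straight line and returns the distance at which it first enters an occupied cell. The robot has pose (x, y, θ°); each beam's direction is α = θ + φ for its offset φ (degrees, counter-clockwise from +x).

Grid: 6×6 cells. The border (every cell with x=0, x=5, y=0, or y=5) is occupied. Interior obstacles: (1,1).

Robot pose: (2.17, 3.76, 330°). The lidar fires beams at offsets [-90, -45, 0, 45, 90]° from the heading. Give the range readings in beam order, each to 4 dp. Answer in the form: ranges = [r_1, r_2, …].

beam 1: φ=-90°, α=240°
  direction (-0.5000, -0.8660); cell (2,3); t to first gridline: x 0.3400, y 0.8776 (then +2.0000 / +1.1547)
    (1,3) via x @ 0.3400
    (1,2) via y @ 0.8776
    (1,1) via y @ 2.0323  # hit
  → r_1 = 2.0323
beam 2: φ=-45°, α=285°
  direction (0.2588, -0.9659); cell (2,3); t to first gridline: x 3.2069, y 0.7868 (then +3.8637 / +1.0353)
    (2,2) via y @ 0.7868
    (2,1) via y @ 1.8221
    (2,0) via y @ 2.8574  # hit
  → r_2 = 2.8574
beam 3: φ=0°, α=330°
  direction (0.8660, -0.5000); cell (2,3); t to first gridline: x 0.9584, y 1.5200 (then +1.1547 / +2.0000)
    (3,3) via x @ 0.9584
    (3,2) via y @ 1.5200
    (4,2) via x @ 2.1131
    (5,2) via x @ 3.2678  # hit
  → r_3 = 3.2678
beam 4: φ=45°, α=15°
  direction (0.9659, 0.2588); cell (2,3); t to first gridline: x 0.8593, y 0.9273 (then +1.0353 / +3.8637)
    (3,3) via x @ 0.8593
    (3,4) via y @ 0.9273
    (4,4) via x @ 1.8946
    (5,4) via x @ 2.9298  # hit
  → r_4 = 2.9298
beam 5: φ=90°, α=60°
  direction (0.5000, 0.8660); cell (2,3); t to first gridline: x 1.6600, y 0.2771 (then +2.0000 / +1.1547)
    (2,4) via y @ 0.2771
    (2,5) via y @ 1.4318  # hit
  → r_5 = 1.4318

ranges = [2.0323, 2.8574, 3.2678, 2.9298, 1.4318]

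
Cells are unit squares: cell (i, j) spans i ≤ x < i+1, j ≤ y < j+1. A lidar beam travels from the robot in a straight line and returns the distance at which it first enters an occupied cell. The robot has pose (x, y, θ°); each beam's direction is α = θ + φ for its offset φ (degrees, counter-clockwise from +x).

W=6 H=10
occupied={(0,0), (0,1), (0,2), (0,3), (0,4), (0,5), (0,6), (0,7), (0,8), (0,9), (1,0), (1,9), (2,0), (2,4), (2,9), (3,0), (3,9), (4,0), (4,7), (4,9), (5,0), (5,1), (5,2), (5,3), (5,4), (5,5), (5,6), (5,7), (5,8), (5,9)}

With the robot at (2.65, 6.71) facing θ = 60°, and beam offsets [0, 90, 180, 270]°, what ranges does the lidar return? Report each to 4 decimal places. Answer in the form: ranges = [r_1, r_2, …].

ranges = [2.6443, 1.9053, 3.3000, 2.7135]

beam 1: φ=0°, α=60°
  d=(0.5000,0.8660)  start (2,6)  tX=0.7000 tY=0.3349  stride 1/|dx|=2.0000 1/|dy|=1.1547
    cross y-line → (2,7), t=0.3349
    cross x-line → (3,7), t=0.7000
    cross y-line → (3,8), t=1.4896
    cross y-line → (3,9), t=2.6443 (wall)
  → r_1 = 2.6443
beam 2: φ=90°, α=150°
  d=(-0.8660,0.5000)  start (2,6)  tX=0.7506 tY=0.5800  stride 1/|dx|=1.1547 1/|dy|=2.0000
    cross y-line → (2,7), t=0.5800
    cross x-line → (1,7), t=0.7506
    cross x-line → (0,7), t=1.9053 (wall)
  → r_2 = 1.9053
beam 3: φ=180°, α=240°
  d=(-0.5000,-0.8660)  start (2,6)  tX=1.3000 tY=0.8198  stride 1/|dx|=2.0000 1/|dy|=1.1547
    cross y-line → (2,5), t=0.8198
    cross x-line → (1,5), t=1.3000
    cross y-line → (1,4), t=1.9745
    cross y-line → (1,3), t=3.1292
    cross x-line → (0,3), t=3.3000 (wall)
  → r_3 = 3.3000
beam 4: φ=270°, α=330°
  d=(0.8660,-0.5000)  start (2,6)  tX=0.4041 tY=1.4200  stride 1/|dx|=1.1547 1/|dy|=2.0000
    cross x-line → (3,6), t=0.4041
    cross y-line → (3,5), t=1.4200
    cross x-line → (4,5), t=1.5588
    cross x-line → (5,5), t=2.7135 (wall)
  → r_4 = 2.7135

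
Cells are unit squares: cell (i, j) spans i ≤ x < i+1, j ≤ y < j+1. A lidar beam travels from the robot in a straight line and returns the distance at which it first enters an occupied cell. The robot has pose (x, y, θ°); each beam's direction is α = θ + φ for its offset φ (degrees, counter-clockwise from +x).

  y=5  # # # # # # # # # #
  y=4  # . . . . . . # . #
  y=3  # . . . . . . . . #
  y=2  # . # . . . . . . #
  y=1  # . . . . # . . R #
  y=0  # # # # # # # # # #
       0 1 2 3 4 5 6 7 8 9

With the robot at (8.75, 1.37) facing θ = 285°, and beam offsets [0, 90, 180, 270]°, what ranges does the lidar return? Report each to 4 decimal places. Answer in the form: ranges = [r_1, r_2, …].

beam 1: φ=0°, α=285°
  dir = (cos 285°, sin 285°) = (0.2588, -0.9659); from cell (8,1)
  next x-line at t=0.9659, next y-line at t=0.3831; Δt_x=3.8637, Δt_y=1.0353
    y: enter (8,0) at t=0.3831 ← occupied
  → r_1 = 0.3831
beam 2: φ=90°, α=15°
  dir = (cos 15°, sin 15°) = (0.9659, 0.2588); from cell (8,1)
  next x-line at t=0.2588, next y-line at t=2.4341; Δt_x=1.0353, Δt_y=3.8637
    x: enter (9,1) at t=0.2588 ← occupied
  → r_2 = 0.2588
beam 3: φ=180°, α=105°
  dir = (cos 105°, sin 105°) = (-0.2588, 0.9659); from cell (8,1)
  next x-line at t=2.8978, next y-line at t=0.6522; Δt_x=3.8637, Δt_y=1.0353
    y: enter (8,2) at t=0.6522
    y: enter (8,3) at t=1.6875
    y: enter (8,4) at t=2.7228
    x: enter (7,4) at t=2.8978 ← occupied
  → r_3 = 2.8978
beam 4: φ=270°, α=195°
  dir = (cos 195°, sin 195°) = (-0.9659, -0.2588); from cell (8,1)
  next x-line at t=0.7765, next y-line at t=1.4296; Δt_x=1.0353, Δt_y=3.8637
    x: enter (7,1) at t=0.7765
    y: enter (7,0) at t=1.4296 ← occupied
  → r_4 = 1.4296

ranges = [0.3831, 0.2588, 2.8978, 1.4296]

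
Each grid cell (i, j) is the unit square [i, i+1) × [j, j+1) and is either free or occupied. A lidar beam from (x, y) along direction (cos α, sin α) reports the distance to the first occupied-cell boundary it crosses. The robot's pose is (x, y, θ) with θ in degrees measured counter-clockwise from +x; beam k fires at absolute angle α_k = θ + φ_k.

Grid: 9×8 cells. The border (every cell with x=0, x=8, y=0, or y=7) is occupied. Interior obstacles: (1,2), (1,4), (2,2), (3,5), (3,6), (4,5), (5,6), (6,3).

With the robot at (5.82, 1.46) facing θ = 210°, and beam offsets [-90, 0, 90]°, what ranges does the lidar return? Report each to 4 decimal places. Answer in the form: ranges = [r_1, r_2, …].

beam 1: φ=-90°, α=120°
  cosα=-0.5000 sinα=0.8660 | (5,1) | tMaxX 1.6400 tMaxY 0.6235 | tΔX 2.0000 tΔY 1.1547
    t=0.6235 [y] (5,2)
    t=1.6400 [x] (4,2)
    t=1.7782 [y] (4,3)
    t=2.9329 [y] (4,4)
    t=3.6400 [x] (3,4)
    t=4.0876 [y] (3,5) — stop
  → r_1 = 4.0876
beam 2: φ=0°, α=210°
  cosα=-0.8660 sinα=-0.5000 | (5,1) | tMaxX 0.9469 tMaxY 0.9200 | tΔX 1.1547 tΔY 2.0000
    t=0.9200 [y] (5,0) — stop
  → r_2 = 0.9200
beam 3: φ=90°, α=300°
  cosα=0.5000 sinα=-0.8660 | (5,1) | tMaxX 0.3600 tMaxY 0.5312 | tΔX 2.0000 tΔY 1.1547
    t=0.3600 [x] (6,1)
    t=0.5312 [y] (6,0) — stop
  → r_3 = 0.5312

ranges = [4.0876, 0.9200, 0.5312]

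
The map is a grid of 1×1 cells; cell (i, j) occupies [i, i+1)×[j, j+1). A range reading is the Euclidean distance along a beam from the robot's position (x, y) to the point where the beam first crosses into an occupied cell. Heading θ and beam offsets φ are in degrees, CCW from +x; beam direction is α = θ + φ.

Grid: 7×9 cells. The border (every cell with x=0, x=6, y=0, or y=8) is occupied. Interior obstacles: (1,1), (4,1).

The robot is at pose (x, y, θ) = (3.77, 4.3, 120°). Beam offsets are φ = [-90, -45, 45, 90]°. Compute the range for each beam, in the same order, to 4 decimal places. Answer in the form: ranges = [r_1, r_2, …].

ranges = [2.5750, 3.8305, 2.8677, 3.1985]

beam 1: φ=-90°, α=30°
  cosα=0.8660 sinα=0.5000 | (3,4) | tMaxX 0.2656 tMaxY 1.4000 | tΔX 1.1547 tΔY 2.0000
    t=0.2656 [x] (4,4)
    t=1.4000 [y] (4,5)
    t=1.4203 [x] (5,5)
    t=2.5750 [x] (6,5) — stop
  → r_1 = 2.5750
beam 2: φ=-45°, α=75°
  cosα=0.2588 sinα=0.9659 | (3,4) | tMaxX 0.8887 tMaxY 0.7247 | tΔX 3.8637 tΔY 1.0353
    t=0.7247 [y] (3,5)
    t=0.8887 [x] (4,5)
    t=1.7600 [y] (4,6)
    t=2.7952 [y] (4,7)
    t=3.8305 [y] (4,8) — stop
  → r_2 = 3.8305
beam 3: φ=45°, α=165°
  cosα=-0.9659 sinα=0.2588 | (3,4) | tMaxX 0.7972 tMaxY 2.7046 | tΔX 1.0353 tΔY 3.8637
    t=0.7972 [x] (2,4)
    t=1.8324 [x] (1,4)
    t=2.7046 [y] (1,5)
    t=2.8677 [x] (0,5) — stop
  → r_3 = 2.8677
beam 4: φ=90°, α=210°
  cosα=-0.8660 sinα=-0.5000 | (3,4) | tMaxX 0.8891 tMaxY 0.6000 | tΔX 1.1547 tΔY 2.0000
    t=0.6000 [y] (3,3)
    t=0.8891 [x] (2,3)
    t=2.0438 [x] (1,3)
    t=2.6000 [y] (1,2)
    t=3.1985 [x] (0,2) — stop
  → r_4 = 3.1985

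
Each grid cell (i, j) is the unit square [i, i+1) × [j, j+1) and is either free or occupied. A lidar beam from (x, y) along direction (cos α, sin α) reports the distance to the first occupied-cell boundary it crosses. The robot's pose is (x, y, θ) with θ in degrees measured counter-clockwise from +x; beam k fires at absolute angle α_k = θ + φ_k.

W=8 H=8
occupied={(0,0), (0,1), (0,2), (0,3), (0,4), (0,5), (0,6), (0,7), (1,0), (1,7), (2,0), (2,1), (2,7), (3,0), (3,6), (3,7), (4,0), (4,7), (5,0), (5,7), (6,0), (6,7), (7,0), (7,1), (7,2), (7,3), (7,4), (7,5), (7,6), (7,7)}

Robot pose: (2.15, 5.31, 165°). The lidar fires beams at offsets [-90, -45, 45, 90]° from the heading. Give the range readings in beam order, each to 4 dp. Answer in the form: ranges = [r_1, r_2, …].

ranges = [1.7496, 1.9514, 1.3279, 4.4433]

beam 1: φ=-90°, α=75°
  direction (0.2588, 0.9659); cell (2,5); t to first gridline: x 3.2841, y 0.7143 (then +3.8637 / +1.0353)
    (2,6) via y @ 0.7143
    (2,7) via y @ 1.7496  # hit
  → r_1 = 1.7496
beam 2: φ=-45°, α=120°
  direction (-0.5000, 0.8660); cell (2,5); t to first gridline: x 0.3000, y 0.7967 (then +2.0000 / +1.1547)
    (1,5) via x @ 0.3000
    (1,6) via y @ 0.7967
    (1,7) via y @ 1.9514  # hit
  → r_2 = 1.9514
beam 3: φ=45°, α=210°
  direction (-0.8660, -0.5000); cell (2,5); t to first gridline: x 0.1732, y 0.6200 (then +1.1547 / +2.0000)
    (1,5) via x @ 0.1732
    (1,4) via y @ 0.6200
    (0,4) via x @ 1.3279  # hit
  → r_3 = 1.3279
beam 4: φ=90°, α=255°
  direction (-0.2588, -0.9659); cell (2,5); t to first gridline: x 0.5796, y 0.3209 (then +3.8637 / +1.0353)
    (2,4) via y @ 0.3209
    (1,4) via x @ 0.5796
    (1,3) via y @ 1.3562
    (1,2) via y @ 2.3915
    (1,1) via y @ 3.4268
    (0,1) via x @ 4.4433  # hit
  → r_4 = 4.4433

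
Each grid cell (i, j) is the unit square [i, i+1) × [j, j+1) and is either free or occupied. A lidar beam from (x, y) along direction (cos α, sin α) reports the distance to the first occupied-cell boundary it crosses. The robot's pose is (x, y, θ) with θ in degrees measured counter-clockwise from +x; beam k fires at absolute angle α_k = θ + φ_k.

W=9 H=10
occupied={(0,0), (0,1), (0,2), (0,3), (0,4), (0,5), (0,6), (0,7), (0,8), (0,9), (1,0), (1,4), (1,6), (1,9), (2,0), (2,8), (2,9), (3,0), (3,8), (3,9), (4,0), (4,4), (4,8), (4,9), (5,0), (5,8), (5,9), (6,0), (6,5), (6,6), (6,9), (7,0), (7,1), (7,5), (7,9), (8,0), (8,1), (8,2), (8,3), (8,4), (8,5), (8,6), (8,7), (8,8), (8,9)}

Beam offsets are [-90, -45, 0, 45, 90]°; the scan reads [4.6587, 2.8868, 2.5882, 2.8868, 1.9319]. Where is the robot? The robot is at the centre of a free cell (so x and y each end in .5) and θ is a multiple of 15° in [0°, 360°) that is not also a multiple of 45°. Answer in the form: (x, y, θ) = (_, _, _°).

(x, y, θ) = (3.5, 5.5, 75°)

The pose lattice has 45·16 = 720 candidates. Test each by forward raycasting.
  (1.5, 1.5, 255°): beam 1 = 0.5176 ≠ 4.6587 ✗
  (5.5, 4.5, 15°): beam 1 = 3.6235 ≠ 4.6587 ✗
  (4.5, 3.5, 165°): beam 1 = 0.5176 ≠ 4.6587 ✗
  (3.5, 3.5, 105°): beam 2 = 1.0000 ≠ 2.8868 ✗
  …
  (3.5, 5.5, 75°): r_1=4.6587, r_2=2.8868, r_3=2.5882, r_4=2.8868, r_5=1.9319 — all match ✓
No second candidate reproduces the full scan.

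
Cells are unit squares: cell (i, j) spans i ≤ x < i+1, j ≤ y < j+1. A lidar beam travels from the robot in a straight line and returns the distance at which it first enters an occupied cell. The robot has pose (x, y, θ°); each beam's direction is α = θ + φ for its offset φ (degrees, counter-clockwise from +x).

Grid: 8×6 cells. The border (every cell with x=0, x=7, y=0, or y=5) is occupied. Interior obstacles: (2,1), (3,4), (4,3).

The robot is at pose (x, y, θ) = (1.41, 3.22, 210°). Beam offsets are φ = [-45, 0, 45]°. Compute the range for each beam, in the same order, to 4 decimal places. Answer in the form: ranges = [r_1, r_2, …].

beam 1: φ=-45°, α=165°
  dir = (cos 165°, sin 165°) = (-0.9659, 0.2588); from cell (1,3)
  next x-line at t=0.4245, next y-line at t=3.0137; Δt_x=1.0353, Δt_y=3.8637
    x: enter (0,3) at t=0.4245 ← occupied
  → r_1 = 0.4245
beam 2: φ=0°, α=210°
  dir = (cos 210°, sin 210°) = (-0.8660, -0.5000); from cell (1,3)
  next x-line at t=0.4734, next y-line at t=0.4400; Δt_x=1.1547, Δt_y=2.0000
    y: enter (1,2) at t=0.4400
    x: enter (0,2) at t=0.4734 ← occupied
  → r_2 = 0.4734
beam 3: φ=45°, α=255°
  dir = (cos 255°, sin 255°) = (-0.2588, -0.9659); from cell (1,3)
  next x-line at t=1.5841, next y-line at t=0.2278; Δt_x=3.8637, Δt_y=1.0353
    y: enter (1,2) at t=0.2278
    y: enter (1,1) at t=1.2630
    x: enter (0,1) at t=1.5841 ← occupied
  → r_3 = 1.5841

ranges = [0.4245, 0.4734, 1.5841]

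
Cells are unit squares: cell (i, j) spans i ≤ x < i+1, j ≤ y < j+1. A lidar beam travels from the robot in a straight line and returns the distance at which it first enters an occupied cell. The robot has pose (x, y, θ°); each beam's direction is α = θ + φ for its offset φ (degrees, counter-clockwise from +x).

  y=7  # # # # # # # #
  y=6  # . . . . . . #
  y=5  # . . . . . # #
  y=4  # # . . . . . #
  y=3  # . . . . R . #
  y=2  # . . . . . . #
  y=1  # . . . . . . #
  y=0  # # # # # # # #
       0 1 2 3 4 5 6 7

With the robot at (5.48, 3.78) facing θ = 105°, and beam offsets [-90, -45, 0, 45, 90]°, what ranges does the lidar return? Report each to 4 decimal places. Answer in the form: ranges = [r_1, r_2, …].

ranges = [1.5736, 1.4087, 3.3336, 5.1731, 4.6380]

beam 1: φ=-90°, α=15°
  cosα=0.9659 sinα=0.2588 | (5,3) | tMaxX 0.5383 tMaxY 0.8500 | tΔX 1.0353 tΔY 3.8637
    t=0.5383 [x] (6,3)
    t=0.8500 [y] (6,4)
    t=1.5736 [x] (7,4) — stop
  → r_1 = 1.5736
beam 2: φ=-45°, α=60°
  cosα=0.5000 sinα=0.8660 | (5,3) | tMaxX 1.0400 tMaxY 0.2540 | tΔX 2.0000 tΔY 1.1547
    t=0.2540 [y] (5,4)
    t=1.0400 [x] (6,4)
    t=1.4087 [y] (6,5) — stop
  → r_2 = 1.4087
beam 3: φ=0°, α=105°
  cosα=-0.2588 sinα=0.9659 | (5,3) | tMaxX 1.8546 tMaxY 0.2278 | tΔX 3.8637 tΔY 1.0353
    t=0.2278 [y] (5,4)
    t=1.2630 [y] (5,5)
    t=1.8546 [x] (4,5)
    t=2.2983 [y] (4,6)
    t=3.3336 [y] (4,7) — stop
  → r_3 = 3.3336
beam 4: φ=45°, α=150°
  cosα=-0.8660 sinα=0.5000 | (5,3) | tMaxX 0.5543 tMaxY 0.4400 | tΔX 1.1547 tΔY 2.0000
    t=0.4400 [y] (5,4)
    t=0.5543 [x] (4,4)
    t=1.7090 [x] (3,4)
    t=2.4400 [y] (3,5)
    t=2.8637 [x] (2,5)
    t=4.0184 [x] (1,5)
    t=4.4400 [y] (1,6)
    t=5.1731 [x] (0,6) — stop
  → r_4 = 5.1731
beam 5: φ=90°, α=195°
  cosα=-0.9659 sinα=-0.2588 | (5,3) | tMaxX 0.4969 tMaxY 3.0137 | tΔX 1.0353 tΔY 3.8637
    t=0.4969 [x] (4,3)
    t=1.5322 [x] (3,3)
    t=2.5675 [x] (2,3)
    t=3.0137 [y] (2,2)
    t=3.6028 [x] (1,2)
    t=4.6380 [x] (0,2) — stop
  → r_5 = 4.6380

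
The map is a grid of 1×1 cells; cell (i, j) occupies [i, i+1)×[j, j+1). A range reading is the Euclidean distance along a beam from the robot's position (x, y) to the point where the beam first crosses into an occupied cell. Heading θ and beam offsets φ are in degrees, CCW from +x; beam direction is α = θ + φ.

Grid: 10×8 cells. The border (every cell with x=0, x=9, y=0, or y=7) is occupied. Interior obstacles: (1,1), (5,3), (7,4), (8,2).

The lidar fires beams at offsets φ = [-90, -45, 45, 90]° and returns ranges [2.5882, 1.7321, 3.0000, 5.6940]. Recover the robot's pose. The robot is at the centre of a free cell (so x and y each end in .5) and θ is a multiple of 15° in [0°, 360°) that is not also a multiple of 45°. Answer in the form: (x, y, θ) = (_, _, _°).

Candidates: 44 free-cell centres × 16 headings = 704 poses. Raycast each; keep the one whose scan matches to 4 dp.
  (8.5, 6.5, 195°): beam 1 = 0.5176 ≠ 2.5882 ✗
  (6.5, 4.5, 240°): beam 1 = 5.0000 ≠ 2.5882 ✗
  (6.5, 5.5, 195°): beam 1 = 1.5529 ≠ 2.5882 ✗
  (6.5, 5.5, 300°): beam 1 = 6.3509 ≠ 2.5882 ✗
  (4.5, 4.5, 75°): beam 1 = 4.6587 ≠ 2.5882 ✗
  …
  (6.5, 5.5, 105°): r_1=2.5882, r_2=1.7321, r_3=3.0000, r_4=5.6940 — all match ✓
Unique over the lattice → pose = (6.5, 5.5, 105°).

(x, y, θ) = (6.5, 5.5, 105°)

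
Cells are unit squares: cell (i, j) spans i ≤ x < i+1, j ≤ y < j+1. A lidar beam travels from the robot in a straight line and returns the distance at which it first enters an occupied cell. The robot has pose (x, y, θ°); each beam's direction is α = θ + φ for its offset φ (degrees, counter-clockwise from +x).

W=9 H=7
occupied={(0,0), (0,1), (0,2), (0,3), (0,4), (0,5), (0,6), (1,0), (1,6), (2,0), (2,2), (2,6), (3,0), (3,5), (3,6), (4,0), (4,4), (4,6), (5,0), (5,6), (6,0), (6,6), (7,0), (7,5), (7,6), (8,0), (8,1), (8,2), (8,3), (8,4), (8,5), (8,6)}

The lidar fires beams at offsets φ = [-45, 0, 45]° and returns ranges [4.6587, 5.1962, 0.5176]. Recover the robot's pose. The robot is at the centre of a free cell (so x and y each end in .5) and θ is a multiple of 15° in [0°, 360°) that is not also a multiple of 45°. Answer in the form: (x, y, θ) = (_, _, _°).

The pose lattice has 31·16 = 496 candidates. Test each by forward raycasting.
  (5.5, 1.5, 195°): beam 1 = 2.8868 ≠ 4.6587 ✗
  (6.5, 4.5, 15°): beam 1 = 1.7321 ≠ 4.6587 ✗
  (1.5, 1.5, 60°): beam 1 = 6.7293 ≠ 4.6587 ✗
  (6.5, 1.5, 105°): beam 1 = 3.0000 ≠ 4.6587 ✗
  …
  (2.5, 5.5, 300°): r_1=4.6587, r_2=5.1962, r_3=0.5176 — all match ✓
Unique over the lattice → pose = (2.5, 5.5, 300°).

(x, y, θ) = (2.5, 5.5, 300°)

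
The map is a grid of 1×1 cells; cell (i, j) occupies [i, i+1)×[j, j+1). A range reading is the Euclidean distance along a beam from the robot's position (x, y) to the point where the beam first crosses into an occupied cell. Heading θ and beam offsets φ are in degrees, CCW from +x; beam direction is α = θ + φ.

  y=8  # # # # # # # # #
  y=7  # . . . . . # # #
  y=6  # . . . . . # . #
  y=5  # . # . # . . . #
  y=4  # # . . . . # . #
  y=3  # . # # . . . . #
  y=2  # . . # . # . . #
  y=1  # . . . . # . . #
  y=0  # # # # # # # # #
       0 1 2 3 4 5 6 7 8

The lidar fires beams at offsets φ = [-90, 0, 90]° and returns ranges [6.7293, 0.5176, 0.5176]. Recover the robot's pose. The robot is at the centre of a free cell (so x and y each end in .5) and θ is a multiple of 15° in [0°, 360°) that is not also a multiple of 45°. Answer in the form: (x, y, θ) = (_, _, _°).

(x, y, θ) = (6.5, 1.5, 195°)

The pose lattice has 37·16 = 592 candidates. Test each by forward raycasting.
  (6.5, 5.5, 330°): beam 1 = 0.5774 ≠ 6.7293 ✗
  (2.5, 1.5, 120°): beam 1 = 1.0000 ≠ 6.7293 ✗
  (7.5, 5.5, 120°): beam 1 = 0.5774 ≠ 6.7293 ✗
  …
  (6.5, 1.5, 195°): r_1=6.7293, r_2=0.5176, r_3=0.5176 — all match ✓
No second candidate reproduces the full scan.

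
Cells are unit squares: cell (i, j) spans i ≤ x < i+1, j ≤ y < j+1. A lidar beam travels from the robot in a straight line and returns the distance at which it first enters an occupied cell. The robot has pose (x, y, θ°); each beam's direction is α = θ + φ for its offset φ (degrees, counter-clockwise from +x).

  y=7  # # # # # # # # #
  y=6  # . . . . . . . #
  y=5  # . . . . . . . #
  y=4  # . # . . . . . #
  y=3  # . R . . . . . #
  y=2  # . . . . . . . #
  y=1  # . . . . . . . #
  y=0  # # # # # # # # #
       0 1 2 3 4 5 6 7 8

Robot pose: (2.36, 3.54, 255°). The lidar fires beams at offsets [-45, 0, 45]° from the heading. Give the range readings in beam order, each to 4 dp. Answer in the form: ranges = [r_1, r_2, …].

ranges = [1.5704, 2.6296, 2.9329]

beam 1: φ=-45°, α=210°
  direction (-0.8660, -0.5000); cell (2,3); t to first gridline: x 0.4157, y 1.0800 (then +1.1547 / +2.0000)
    (1,3) via x @ 0.4157
    (1,2) via y @ 1.0800
    (0,2) via x @ 1.5704  # hit
  → r_1 = 1.5704
beam 2: φ=0°, α=255°
  direction (-0.2588, -0.9659); cell (2,3); t to first gridline: x 1.3909, y 0.5590 (then +3.8637 / +1.0353)
    (2,2) via y @ 0.5590
    (1,2) via x @ 1.3909
    (1,1) via y @ 1.5943
    (1,0) via y @ 2.6296  # hit
  → r_2 = 2.6296
beam 3: φ=45°, α=300°
  direction (0.5000, -0.8660); cell (2,3); t to first gridline: x 1.2800, y 0.6235 (then +2.0000 / +1.1547)
    (2,2) via y @ 0.6235
    (3,2) via x @ 1.2800
    (3,1) via y @ 1.7782
    (3,0) via y @ 2.9329  # hit
  → r_3 = 2.9329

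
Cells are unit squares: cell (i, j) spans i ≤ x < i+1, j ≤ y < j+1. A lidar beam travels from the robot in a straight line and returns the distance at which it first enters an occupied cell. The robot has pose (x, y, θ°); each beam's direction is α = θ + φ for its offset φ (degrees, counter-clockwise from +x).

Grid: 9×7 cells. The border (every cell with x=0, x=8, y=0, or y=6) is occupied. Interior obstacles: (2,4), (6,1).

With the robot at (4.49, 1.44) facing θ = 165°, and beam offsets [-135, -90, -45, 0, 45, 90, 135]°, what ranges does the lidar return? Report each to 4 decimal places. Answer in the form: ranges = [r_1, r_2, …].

beam 1: φ=-135°, α=30°
  d=(0.8660,0.5000)  start (4,1)  tX=0.5889 tY=1.1200  stride 1/|dx|=1.1547 1/|dy|=2.0000
    cross x-line → (5,1), t=0.5889
    cross y-line → (5,2), t=1.1200
    cross x-line → (6,2), t=1.7436
    cross x-line → (7,2), t=2.8983
    cross y-line → (7,3), t=3.1200
    cross x-line → (8,3), t=4.0530 (wall)
  → r_1 = 4.0530
beam 2: φ=-90°, α=75°
  d=(0.2588,0.9659)  start (4,1)  tX=1.9705 tY=0.5798  stride 1/|dx|=3.8637 1/|dy|=1.0353
    cross y-line → (4,2), t=0.5798
    cross y-line → (4,3), t=1.6150
    cross x-line → (5,3), t=1.9705
    cross y-line → (5,4), t=2.6503
    cross y-line → (5,5), t=3.6856
    cross y-line → (5,6), t=4.7209 (wall)
  → r_2 = 4.7209
beam 3: φ=-45°, α=120°
  d=(-0.5000,0.8660)  start (4,1)  tX=0.9800 tY=0.6466  stride 1/|dx|=2.0000 1/|dy|=1.1547
    cross y-line → (4,2), t=0.6466
    cross x-line → (3,2), t=0.9800
    cross y-line → (3,3), t=1.8013
    cross y-line → (3,4), t=2.9560
    cross x-line → (2,4), t=2.9800 (wall)
  → r_3 = 2.9800
beam 4: φ=0°, α=165°
  d=(-0.9659,0.2588)  start (4,1)  tX=0.5073 tY=2.1637  stride 1/|dx|=1.0353 1/|dy|=3.8637
    cross x-line → (3,1), t=0.5073
    cross x-line → (2,1), t=1.5426
    cross y-line → (2,2), t=2.1637
    cross x-line → (1,2), t=2.5778
    cross x-line → (0,2), t=3.6131 (wall)
  → r_4 = 3.6131
beam 5: φ=45°, α=210°
  d=(-0.8660,-0.5000)  start (4,1)  tX=0.5658 tY=0.8800  stride 1/|dx|=1.1547 1/|dy|=2.0000
    cross x-line → (3,1), t=0.5658
    cross y-line → (3,0), t=0.8800 (wall)
  → r_5 = 0.8800
beam 6: φ=90°, α=255°
  d=(-0.2588,-0.9659)  start (4,1)  tX=1.8932 tY=0.4555  stride 1/|dx|=3.8637 1/|dy|=1.0353
    cross y-line → (4,0), t=0.4555 (wall)
  → r_6 = 0.4555
beam 7: φ=135°, α=300°
  d=(0.5000,-0.8660)  start (4,1)  tX=1.0200 tY=0.5081  stride 1/|dx|=2.0000 1/|dy|=1.1547
    cross y-line → (4,0), t=0.5081 (wall)
  → r_7 = 0.5081

ranges = [4.0530, 4.7209, 2.9800, 3.6131, 0.8800, 0.4555, 0.5081]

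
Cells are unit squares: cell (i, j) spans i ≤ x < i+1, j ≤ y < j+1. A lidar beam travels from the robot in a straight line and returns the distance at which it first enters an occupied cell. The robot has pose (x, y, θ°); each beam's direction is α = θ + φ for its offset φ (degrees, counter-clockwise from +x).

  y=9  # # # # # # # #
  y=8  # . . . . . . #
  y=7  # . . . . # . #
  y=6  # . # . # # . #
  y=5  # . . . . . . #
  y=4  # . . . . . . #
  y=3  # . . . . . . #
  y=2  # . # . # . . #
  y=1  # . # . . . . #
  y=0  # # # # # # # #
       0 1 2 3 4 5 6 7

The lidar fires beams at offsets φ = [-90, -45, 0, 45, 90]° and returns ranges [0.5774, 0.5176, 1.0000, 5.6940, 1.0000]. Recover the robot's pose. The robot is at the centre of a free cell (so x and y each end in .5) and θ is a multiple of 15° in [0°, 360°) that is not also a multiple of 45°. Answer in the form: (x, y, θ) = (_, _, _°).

(x, y, θ) = (6.5, 8.5, 150°)

Candidates: 41 free-cell centres × 16 headings = 656 poses. Raycast each; keep the one whose scan matches to 4 dp.
  (6.5, 4.5, 255°): beam 1 = 5.6940 ≠ 0.5774 ✗
  (1.5, 4.5, 30°): beam 1 = 1.7321 ≠ 0.5774 ✗
  (3.5, 2.5, 195°): beam 1 = 3.6235 ≠ 0.5774 ✗
  (6.5, 1.5, 165°): beam 1 = 1.9319 ≠ 0.5774 ✗
  …
  (6.5, 8.5, 150°): r_1=0.5774, r_2=0.5176, r_3=1.0000, r_4=5.6940, r_5=1.0000 — all match ✓
No second candidate reproduces the full scan.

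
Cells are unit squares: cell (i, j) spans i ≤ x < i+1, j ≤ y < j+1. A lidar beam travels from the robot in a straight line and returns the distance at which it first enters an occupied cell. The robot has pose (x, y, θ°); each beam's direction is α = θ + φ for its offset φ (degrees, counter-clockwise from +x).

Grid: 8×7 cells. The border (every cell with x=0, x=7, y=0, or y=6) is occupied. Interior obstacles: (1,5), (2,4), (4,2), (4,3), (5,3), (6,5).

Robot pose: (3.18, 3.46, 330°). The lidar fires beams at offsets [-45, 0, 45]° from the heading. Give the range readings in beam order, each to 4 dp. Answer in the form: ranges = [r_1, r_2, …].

ranges = [2.5468, 0.9469, 0.8489]

beam 1: φ=-45°, α=285°
  dir = (cos 285°, sin 285°) = (0.2588, -0.9659); from cell (3,3)
  next x-line at t=3.1682, next y-line at t=0.4762; Δt_x=3.8637, Δt_y=1.0353
    y: enter (3,2) at t=0.4762
    y: enter (3,1) at t=1.5115
    y: enter (3,0) at t=2.5468 ← occupied
  → r_1 = 2.5468
beam 2: φ=0°, α=330°
  dir = (cos 330°, sin 330°) = (0.8660, -0.5000); from cell (3,3)
  next x-line at t=0.9469, next y-line at t=0.9200; Δt_x=1.1547, Δt_y=2.0000
    y: enter (3,2) at t=0.9200
    x: enter (4,2) at t=0.9469 ← occupied
  → r_2 = 0.9469
beam 3: φ=45°, α=15°
  dir = (cos 15°, sin 15°) = (0.9659, 0.2588); from cell (3,3)
  next x-line at t=0.8489, next y-line at t=2.0864; Δt_x=1.0353, Δt_y=3.8637
    x: enter (4,3) at t=0.8489 ← occupied
  → r_3 = 0.8489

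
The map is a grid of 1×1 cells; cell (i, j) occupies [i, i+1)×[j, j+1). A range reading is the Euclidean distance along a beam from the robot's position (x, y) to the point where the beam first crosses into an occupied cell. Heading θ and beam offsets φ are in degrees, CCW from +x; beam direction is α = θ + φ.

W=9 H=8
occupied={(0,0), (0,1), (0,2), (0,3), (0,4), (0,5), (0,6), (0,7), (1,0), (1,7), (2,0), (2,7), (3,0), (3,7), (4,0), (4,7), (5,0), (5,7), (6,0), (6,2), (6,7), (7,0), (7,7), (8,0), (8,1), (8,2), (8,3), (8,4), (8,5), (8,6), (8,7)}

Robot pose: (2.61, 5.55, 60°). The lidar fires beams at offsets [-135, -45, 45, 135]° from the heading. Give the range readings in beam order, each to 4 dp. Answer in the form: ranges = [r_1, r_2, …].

ranges = [4.7105, 5.5801, 1.5012, 1.6668]

beam 1: φ=-135°, α=285°
  cosα=0.2588 sinα=-0.9659 | (2,5) | tMaxX 1.5068 tMaxY 0.5694 | tΔX 3.8637 tΔY 1.0353
    t=0.5694 [y] (2,4)
    t=1.5068 [x] (3,4)
    t=1.6047 [y] (3,3)
    t=2.6400 [y] (3,2)
    t=3.6752 [y] (3,1)
    t=4.7105 [y] (3,0) — stop
  → r_1 = 4.7105
beam 2: φ=-45°, α=15°
  cosα=0.9659 sinα=0.2588 | (2,5) | tMaxX 0.4038 tMaxY 1.7387 | tΔX 1.0353 tΔY 3.8637
    t=0.4038 [x] (3,5)
    t=1.4390 [x] (4,5)
    t=1.7387 [y] (4,6)
    t=2.4743 [x] (5,6)
    t=3.5096 [x] (6,6)
    t=4.5449 [x] (7,6)
    t=5.5801 [x] (8,6) — stop
  → r_2 = 5.5801
beam 3: φ=45°, α=105°
  cosα=-0.2588 sinα=0.9659 | (2,5) | tMaxX 2.3569 tMaxY 0.4659 | tΔX 3.8637 tΔY 1.0353
    t=0.4659 [y] (2,6)
    t=1.5012 [y] (2,7) — stop
  → r_3 = 1.5012
beam 4: φ=135°, α=195°
  cosα=-0.9659 sinα=-0.2588 | (2,5) | tMaxX 0.6315 tMaxY 2.1250 | tΔX 1.0353 tΔY 3.8637
    t=0.6315 [x] (1,5)
    t=1.6668 [x] (0,5) — stop
  → r_4 = 1.6668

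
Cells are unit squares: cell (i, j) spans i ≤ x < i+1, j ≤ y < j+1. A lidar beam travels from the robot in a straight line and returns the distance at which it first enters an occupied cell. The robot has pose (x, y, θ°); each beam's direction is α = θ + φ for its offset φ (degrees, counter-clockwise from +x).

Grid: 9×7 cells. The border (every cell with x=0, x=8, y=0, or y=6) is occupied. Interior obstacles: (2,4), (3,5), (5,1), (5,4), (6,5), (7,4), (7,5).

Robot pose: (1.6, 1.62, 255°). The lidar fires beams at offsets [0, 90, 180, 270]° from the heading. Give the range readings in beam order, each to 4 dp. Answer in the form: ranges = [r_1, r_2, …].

ranges = [0.6419, 2.3955, 2.4640, 0.6212]

beam 1: φ=0°, α=255°
  d=(-0.2588,-0.9659)  start (1,1)  tX=2.3182 tY=0.6419  stride 1/|dx|=3.8637 1/|dy|=1.0353
    cross y-line → (1,0), t=0.6419 (wall)
  → r_1 = 0.6419
beam 2: φ=90°, α=345°
  d=(0.9659,-0.2588)  start (1,1)  tX=0.4141 tY=2.3955  stride 1/|dx|=1.0353 1/|dy|=3.8637
    cross x-line → (2,1), t=0.4141
    cross x-line → (3,1), t=1.4494
    cross y-line → (3,0), t=2.3955 (wall)
  → r_2 = 2.3955
beam 3: φ=180°, α=75°
  d=(0.2588,0.9659)  start (1,1)  tX=1.5455 tY=0.3934  stride 1/|dx|=3.8637 1/|dy|=1.0353
    cross y-line → (1,2), t=0.3934
    cross y-line → (1,3), t=1.4287
    cross x-line → (2,3), t=1.5455
    cross y-line → (2,4), t=2.4640 (wall)
  → r_3 = 2.4640
beam 4: φ=270°, α=165°
  d=(-0.9659,0.2588)  start (1,1)  tX=0.6212 tY=1.4682  stride 1/|dx|=1.0353 1/|dy|=3.8637
    cross x-line → (0,1), t=0.6212 (wall)
  → r_4 = 0.6212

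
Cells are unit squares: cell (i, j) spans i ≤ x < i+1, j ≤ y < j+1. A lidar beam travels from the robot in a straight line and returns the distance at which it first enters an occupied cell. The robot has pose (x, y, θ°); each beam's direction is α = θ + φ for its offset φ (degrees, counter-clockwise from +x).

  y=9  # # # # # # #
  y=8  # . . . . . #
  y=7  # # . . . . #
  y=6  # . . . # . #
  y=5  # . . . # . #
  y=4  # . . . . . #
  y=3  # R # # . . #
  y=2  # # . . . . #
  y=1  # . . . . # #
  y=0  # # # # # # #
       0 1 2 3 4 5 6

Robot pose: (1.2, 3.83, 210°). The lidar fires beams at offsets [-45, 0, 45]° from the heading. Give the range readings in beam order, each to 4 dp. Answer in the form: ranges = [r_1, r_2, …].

ranges = [0.2071, 0.2309, 0.7727]

beam 1: φ=-45°, α=165°
  dir = (cos 165°, sin 165°) = (-0.9659, 0.2588); from cell (1,3)
  next x-line at t=0.2071, next y-line at t=0.6568; Δt_x=1.0353, Δt_y=3.8637
    x: enter (0,3) at t=0.2071 ← occupied
  → r_1 = 0.2071
beam 2: φ=0°, α=210°
  dir = (cos 210°, sin 210°) = (-0.8660, -0.5000); from cell (1,3)
  next x-line at t=0.2309, next y-line at t=1.6600; Δt_x=1.1547, Δt_y=2.0000
    x: enter (0,3) at t=0.2309 ← occupied
  → r_2 = 0.2309
beam 3: φ=45°, α=255°
  dir = (cos 255°, sin 255°) = (-0.2588, -0.9659); from cell (1,3)
  next x-line at t=0.7727, next y-line at t=0.8593; Δt_x=3.8637, Δt_y=1.0353
    x: enter (0,3) at t=0.7727 ← occupied
  → r_3 = 0.7727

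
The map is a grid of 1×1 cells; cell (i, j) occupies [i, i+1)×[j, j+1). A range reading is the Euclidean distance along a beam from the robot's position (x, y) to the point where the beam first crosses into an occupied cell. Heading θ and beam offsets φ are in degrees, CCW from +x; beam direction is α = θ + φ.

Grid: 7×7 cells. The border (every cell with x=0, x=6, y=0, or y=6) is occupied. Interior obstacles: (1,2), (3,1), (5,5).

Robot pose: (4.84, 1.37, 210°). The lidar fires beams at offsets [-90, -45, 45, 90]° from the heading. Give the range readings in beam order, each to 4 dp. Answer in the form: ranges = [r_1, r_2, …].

ranges = [5.3463, 0.8696, 0.3831, 0.4272]

beam 1: φ=-90°, α=120°
  direction (-0.5000, 0.8660); cell (4,1); t to first gridline: x 1.6800, y 0.7275 (then +2.0000 / +1.1547)
    (4,2) via y @ 0.7275
    (3,2) via x @ 1.6800
    (3,3) via y @ 1.8822
    (3,4) via y @ 3.0369
    (2,4) via x @ 3.6800
    (2,5) via y @ 4.1916
    (2,6) via y @ 5.3463  # hit
  → r_1 = 5.3463
beam 2: φ=-45°, α=165°
  direction (-0.9659, 0.2588); cell (4,1); t to first gridline: x 0.8696, y 2.4341 (then +1.0353 / +3.8637)
    (3,1) via x @ 0.8696  # hit
  → r_2 = 0.8696
beam 3: φ=45°, α=255°
  direction (-0.2588, -0.9659); cell (4,1); t to first gridline: x 3.2455, y 0.3831 (then +3.8637 / +1.0353)
    (4,0) via y @ 0.3831  # hit
  → r_3 = 0.3831
beam 4: φ=90°, α=300°
  direction (0.5000, -0.8660); cell (4,1); t to first gridline: x 0.3200, y 0.4272 (then +2.0000 / +1.1547)
    (5,1) via x @ 0.3200
    (5,0) via y @ 0.4272  # hit
  → r_4 = 0.4272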